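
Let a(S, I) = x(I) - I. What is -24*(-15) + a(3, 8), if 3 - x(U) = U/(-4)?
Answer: 357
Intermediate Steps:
x(U) = 3 + U/4 (x(U) = 3 - U/(-4) = 3 - U*(-1)/4 = 3 - (-1)*U/4 = 3 + U/4)
a(S, I) = 3 - 3*I/4 (a(S, I) = (3 + I/4) - I = 3 - 3*I/4)
-24*(-15) + a(3, 8) = -24*(-15) + (3 - 3/4*8) = 360 + (3 - 6) = 360 - 3 = 357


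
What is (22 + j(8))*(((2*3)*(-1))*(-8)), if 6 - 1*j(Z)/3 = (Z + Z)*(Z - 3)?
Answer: -9600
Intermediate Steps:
j(Z) = 18 - 6*Z*(-3 + Z) (j(Z) = 18 - 3*(Z + Z)*(Z - 3) = 18 - 3*2*Z*(-3 + Z) = 18 - 6*Z*(-3 + Z))
(22 + j(8))*(((2*3)*(-1))*(-8)) = (22 + (18 - 6*8**2 + 18*8))*(((2*3)*(-1))*(-8)) = (22 + (18 - 6*64 + 144))*((6*(-1))*(-8)) = (22 + (18 - 384 + 144))*(-6*(-8)) = (22 - 222)*48 = -200*48 = -9600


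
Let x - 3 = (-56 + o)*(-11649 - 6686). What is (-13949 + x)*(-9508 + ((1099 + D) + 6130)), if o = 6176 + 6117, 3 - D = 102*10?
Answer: 739554307936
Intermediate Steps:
D = -1017 (D = 3 - 102*10 = 3 - 1*1020 = 3 - 1020 = -1017)
o = 12293
x = -224365392 (x = 3 + (-56 + 12293)*(-11649 - 6686) = 3 + 12237*(-18335) = 3 - 224365395 = -224365392)
(-13949 + x)*(-9508 + ((1099 + D) + 6130)) = (-13949 - 224365392)*(-9508 + ((1099 - 1017) + 6130)) = -224379341*(-9508 + (82 + 6130)) = -224379341*(-9508 + 6212) = -224379341*(-3296) = 739554307936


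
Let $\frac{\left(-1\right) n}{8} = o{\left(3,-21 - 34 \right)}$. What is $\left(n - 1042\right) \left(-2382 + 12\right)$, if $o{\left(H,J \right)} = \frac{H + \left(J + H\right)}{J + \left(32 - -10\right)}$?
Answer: $\frac{33033060}{13} \approx 2.541 \cdot 10^{6}$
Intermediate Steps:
$o{\left(H,J \right)} = \frac{J + 2 H}{42 + J}$ ($o{\left(H,J \right)} = \frac{H + \left(H + J\right)}{J + \left(32 + 10\right)} = \frac{J + 2 H}{J + 42} = \frac{J + 2 H}{42 + J}$)
$n = - \frac{392}{13}$ ($n = - 8 \frac{\left(-21 - 34\right) + 2 \cdot 3}{42 - 55} = - 8 \frac{\left(-21 - 34\right) + 6}{42 - 55} = - 8 \frac{-55 + 6}{42 - 55} = - 8 \frac{1}{-13} \left(-49\right) = - 8 \left(\left(- \frac{1}{13}\right) \left(-49\right)\right) = \left(-8\right) \frac{49}{13} = - \frac{392}{13} \approx -30.154$)
$\left(n - 1042\right) \left(-2382 + 12\right) = \left(- \frac{392}{13} - 1042\right) \left(-2382 + 12\right) = \left(- \frac{13938}{13}\right) \left(-2370\right) = \frac{33033060}{13}$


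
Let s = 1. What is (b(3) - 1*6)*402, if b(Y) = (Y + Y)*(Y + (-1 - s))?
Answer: 0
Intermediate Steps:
b(Y) = 2*Y*(-2 + Y) (b(Y) = (Y + Y)*(Y + (-1 - 1*1)) = (2*Y)*(Y + (-1 - 1)) = (2*Y)*(Y - 2) = (2*Y)*(-2 + Y) = 2*Y*(-2 + Y))
(b(3) - 1*6)*402 = (2*3*(-2 + 3) - 1*6)*402 = (2*3*1 - 6)*402 = (6 - 6)*402 = 0*402 = 0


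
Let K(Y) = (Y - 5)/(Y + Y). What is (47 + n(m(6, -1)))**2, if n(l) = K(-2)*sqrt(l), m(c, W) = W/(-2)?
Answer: 70737/32 + 329*sqrt(2)/4 ≈ 2326.9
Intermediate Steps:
m(c, W) = -W/2 (m(c, W) = W*(-1/2) = -W/2)
K(Y) = (-5 + Y)/(2*Y) (K(Y) = (-5 + Y)/((2*Y)) = (-5 + Y)*(1/(2*Y)) = (-5 + Y)/(2*Y))
n(l) = 7*sqrt(l)/4 (n(l) = ((1/2)*(-5 - 2)/(-2))*sqrt(l) = ((1/2)*(-1/2)*(-7))*sqrt(l) = 7*sqrt(l)/4)
(47 + n(m(6, -1)))**2 = (47 + 7*sqrt(-1/2*(-1))/4)**2 = (47 + 7*sqrt(1/2)/4)**2 = (47 + 7*(sqrt(2)/2)/4)**2 = (47 + 7*sqrt(2)/8)**2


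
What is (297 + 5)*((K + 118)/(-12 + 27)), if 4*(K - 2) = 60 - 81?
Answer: 23103/10 ≈ 2310.3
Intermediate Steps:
K = -13/4 (K = 2 + (60 - 81)/4 = 2 + (1/4)*(-21) = 2 - 21/4 = -13/4 ≈ -3.2500)
(297 + 5)*((K + 118)/(-12 + 27)) = (297 + 5)*((-13/4 + 118)/(-12 + 27)) = 302*((459/4)/15) = 302*((459/4)*(1/15)) = 302*(153/20) = 23103/10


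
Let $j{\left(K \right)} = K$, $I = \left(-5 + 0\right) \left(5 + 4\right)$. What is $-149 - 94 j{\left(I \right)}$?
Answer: $4081$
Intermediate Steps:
$I = -45$ ($I = \left(-5\right) 9 = -45$)
$-149 - 94 j{\left(I \right)} = -149 - -4230 = -149 + 4230 = 4081$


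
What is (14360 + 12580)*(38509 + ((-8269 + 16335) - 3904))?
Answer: 1149556740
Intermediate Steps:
(14360 + 12580)*(38509 + ((-8269 + 16335) - 3904)) = 26940*(38509 + (8066 - 3904)) = 26940*(38509 + 4162) = 26940*42671 = 1149556740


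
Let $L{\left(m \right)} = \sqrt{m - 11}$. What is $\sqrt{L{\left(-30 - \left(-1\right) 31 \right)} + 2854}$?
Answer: $\sqrt{2854 + i \sqrt{10}} \approx 53.423 + 0.0296 i$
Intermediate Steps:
$L{\left(m \right)} = \sqrt{-11 + m}$
$\sqrt{L{\left(-30 - \left(-1\right) 31 \right)} + 2854} = \sqrt{\sqrt{-11 - \left(30 - 31\right)} + 2854} = \sqrt{\sqrt{-11 - -1} + 2854} = \sqrt{\sqrt{-11 + \left(-30 + 31\right)} + 2854} = \sqrt{\sqrt{-11 + 1} + 2854} = \sqrt{\sqrt{-10} + 2854} = \sqrt{i \sqrt{10} + 2854} = \sqrt{2854 + i \sqrt{10}}$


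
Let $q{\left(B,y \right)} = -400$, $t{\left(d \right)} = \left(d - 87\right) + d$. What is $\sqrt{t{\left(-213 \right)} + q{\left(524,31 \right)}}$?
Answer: $i \sqrt{913} \approx 30.216 i$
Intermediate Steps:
$t{\left(d \right)} = -87 + 2 d$ ($t{\left(d \right)} = \left(-87 + d\right) + d = -87 + 2 d$)
$\sqrt{t{\left(-213 \right)} + q{\left(524,31 \right)}} = \sqrt{\left(-87 + 2 \left(-213\right)\right) - 400} = \sqrt{\left(-87 - 426\right) - 400} = \sqrt{-513 - 400} = \sqrt{-913} = i \sqrt{913}$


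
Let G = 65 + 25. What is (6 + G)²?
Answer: 9216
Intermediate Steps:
G = 90
(6 + G)² = (6 + 90)² = 96² = 9216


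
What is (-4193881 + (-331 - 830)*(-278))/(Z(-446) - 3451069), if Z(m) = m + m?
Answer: 3871123/3451961 ≈ 1.1214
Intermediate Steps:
Z(m) = 2*m
(-4193881 + (-331 - 830)*(-278))/(Z(-446) - 3451069) = (-4193881 + (-331 - 830)*(-278))/(2*(-446) - 3451069) = (-4193881 - 1161*(-278))/(-892 - 3451069) = (-4193881 + 322758)/(-3451961) = -3871123*(-1/3451961) = 3871123/3451961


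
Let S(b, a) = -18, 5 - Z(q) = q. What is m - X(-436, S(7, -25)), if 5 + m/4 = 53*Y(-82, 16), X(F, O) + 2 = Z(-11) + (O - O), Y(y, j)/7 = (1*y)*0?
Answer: -34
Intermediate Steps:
Z(q) = 5 - q
Y(y, j) = 0 (Y(y, j) = 7*((1*y)*0) = 7*(y*0) = 7*0 = 0)
X(F, O) = 14 (X(F, O) = -2 + ((5 - 1*(-11)) + (O - O)) = -2 + ((5 + 11) + 0) = -2 + (16 + 0) = -2 + 16 = 14)
m = -20 (m = -20 + 4*(53*0) = -20 + 4*0 = -20 + 0 = -20)
m - X(-436, S(7, -25)) = -20 - 1*14 = -20 - 14 = -34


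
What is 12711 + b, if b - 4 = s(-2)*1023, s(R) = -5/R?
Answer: 30545/2 ≈ 15273.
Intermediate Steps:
b = 5123/2 (b = 4 - 5/(-2)*1023 = 4 - 5*(-1/2)*1023 = 4 + (5/2)*1023 = 4 + 5115/2 = 5123/2 ≈ 2561.5)
12711 + b = 12711 + 5123/2 = 30545/2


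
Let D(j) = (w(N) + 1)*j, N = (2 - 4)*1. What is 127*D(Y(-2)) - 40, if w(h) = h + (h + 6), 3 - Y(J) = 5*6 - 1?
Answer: -9946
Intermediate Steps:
N = -2 (N = -2*1 = -2)
Y(J) = -26 (Y(J) = 3 - (5*6 - 1) = 3 - (30 - 1) = 3 - 1*29 = 3 - 29 = -26)
w(h) = 6 + 2*h (w(h) = h + (6 + h) = 6 + 2*h)
D(j) = 3*j (D(j) = ((6 + 2*(-2)) + 1)*j = ((6 - 4) + 1)*j = (2 + 1)*j = 3*j)
127*D(Y(-2)) - 40 = 127*(3*(-26)) - 40 = 127*(-78) - 40 = -9906 - 40 = -9946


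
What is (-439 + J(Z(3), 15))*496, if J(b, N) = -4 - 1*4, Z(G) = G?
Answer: -221712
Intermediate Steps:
J(b, N) = -8 (J(b, N) = -4 - 4 = -8)
(-439 + J(Z(3), 15))*496 = (-439 - 8)*496 = -447*496 = -221712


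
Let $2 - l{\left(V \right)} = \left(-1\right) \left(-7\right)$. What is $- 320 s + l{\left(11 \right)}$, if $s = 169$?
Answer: $-54085$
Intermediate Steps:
$l{\left(V \right)} = -5$ ($l{\left(V \right)} = 2 - \left(-1\right) \left(-7\right) = 2 - 7 = -5$)
$- 320 s + l{\left(11 \right)} = \left(-320\right) 169 - 5 = -54080 - 5 = -54085$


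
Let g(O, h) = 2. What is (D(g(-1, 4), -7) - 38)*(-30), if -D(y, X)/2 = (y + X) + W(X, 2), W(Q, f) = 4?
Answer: 1080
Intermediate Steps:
D(y, X) = -8 - 2*X - 2*y (D(y, X) = -2*((y + X) + 4) = -2*((X + y) + 4) = -2*(4 + X + y) = -8 - 2*X - 2*y)
(D(g(-1, 4), -7) - 38)*(-30) = ((-8 - 2*(-7) - 2*2) - 38)*(-30) = ((-8 + 14 - 4) - 38)*(-30) = (2 - 38)*(-30) = -36*(-30) = 1080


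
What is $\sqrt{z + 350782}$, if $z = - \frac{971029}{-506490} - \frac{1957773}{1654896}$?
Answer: $\frac{\sqrt{427857242929283067329415885}}{34924511460} \approx 592.27$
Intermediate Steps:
$z = \frac{102559926869}{139698045840}$ ($z = \left(-971029\right) \left(- \frac{1}{506490}\right) - \frac{652591}{551632} = \frac{971029}{506490} - \frac{652591}{551632} = \frac{102559926869}{139698045840} \approx 0.73415$)
$\sqrt{z + 350782} = \sqrt{\frac{102559926869}{139698045840} + 350782} = \sqrt{\frac{49003662475773749}{139698045840}} = \frac{\sqrt{427857242929283067329415885}}{34924511460}$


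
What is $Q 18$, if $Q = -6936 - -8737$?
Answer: $32418$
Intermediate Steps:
$Q = 1801$ ($Q = -6936 + 8737 = 1801$)
$Q 18 = 1801 \cdot 18 = 32418$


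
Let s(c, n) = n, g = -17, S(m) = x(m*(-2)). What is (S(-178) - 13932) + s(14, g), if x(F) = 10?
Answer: -13939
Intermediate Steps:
S(m) = 10
(S(-178) - 13932) + s(14, g) = (10 - 13932) - 17 = -13922 - 17 = -13939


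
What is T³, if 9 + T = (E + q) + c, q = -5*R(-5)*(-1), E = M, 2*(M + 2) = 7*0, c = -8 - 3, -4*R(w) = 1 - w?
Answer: -205379/8 ≈ -25672.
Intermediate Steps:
R(w) = -¼ + w/4 (R(w) = -(1 - w)/4 = -¼ + w/4)
c = -11
M = -2 (M = -2 + (7*0)/2 = -2 + (½)*0 = -2 + 0 = -2)
E = -2
q = -15/2 (q = -5*(-¼ + (¼)*(-5))*(-1) = -5*(-¼ - 5/4)*(-1) = -5*(-3/2)*(-1) = (15/2)*(-1) = -15/2 ≈ -7.5000)
T = -59/2 (T = -9 + ((-2 - 15/2) - 11) = -9 + (-19/2 - 11) = -9 - 41/2 = -59/2 ≈ -29.500)
T³ = (-59/2)³ = -205379/8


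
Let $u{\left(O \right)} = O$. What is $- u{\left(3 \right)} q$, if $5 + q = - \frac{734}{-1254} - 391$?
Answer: $\frac{247925}{209} \approx 1186.2$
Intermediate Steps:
$q = - \frac{247925}{627}$ ($q = -5 - \left(391 + \frac{734}{-1254}\right) = -5 - \frac{244790}{627} = - \frac{247925}{627} \approx -395.41$)
$- u{\left(3 \right)} q = - \frac{3 \left(-247925\right)}{627} = \left(-1\right) \left(- \frac{247925}{209}\right) = \frac{247925}{209}$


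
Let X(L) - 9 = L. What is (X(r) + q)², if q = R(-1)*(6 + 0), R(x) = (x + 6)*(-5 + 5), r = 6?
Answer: 225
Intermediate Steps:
X(L) = 9 + L
R(x) = 0 (R(x) = (6 + x)*0 = 0)
q = 0 (q = 0*(6 + 0) = 0*6 = 0)
(X(r) + q)² = ((9 + 6) + 0)² = (15 + 0)² = 15² = 225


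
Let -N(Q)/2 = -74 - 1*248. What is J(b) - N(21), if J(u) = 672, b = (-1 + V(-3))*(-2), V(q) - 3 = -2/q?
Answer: 28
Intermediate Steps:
V(q) = 3 - 2/q
b = -16/3 (b = (-1 + (3 - 2/(-3)))*(-2) = (-1 + (3 - 2*(-⅓)))*(-2) = (-1 + (3 + ⅔))*(-2) = (-1 + 11/3)*(-2) = (8/3)*(-2) = -16/3 ≈ -5.3333)
N(Q) = 644 (N(Q) = -2*(-74 - 1*248) = -2*(-74 - 248) = -2*(-322) = 644)
J(b) - N(21) = 672 - 1*644 = 672 - 644 = 28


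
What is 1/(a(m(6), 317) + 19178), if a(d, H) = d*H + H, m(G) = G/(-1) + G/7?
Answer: 7/125053 ≈ 5.5976e-5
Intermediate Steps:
m(G) = -6*G/7 (m(G) = G*(-1) + G*(⅐) = -G + G/7 = -6*G/7)
a(d, H) = H + H*d (a(d, H) = H*d + H = H + H*d)
1/(a(m(6), 317) + 19178) = 1/(317*(1 - 6/7*6) + 19178) = 1/(317*(1 - 36/7) + 19178) = 1/(317*(-29/7) + 19178) = 1/(-9193/7 + 19178) = 1/(125053/7) = 7/125053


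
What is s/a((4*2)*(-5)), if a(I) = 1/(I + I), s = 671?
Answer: -53680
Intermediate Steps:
a(I) = 1/(2*I)
s/a((4*2)*(-5)) = 671/((1/(2*(((4*2)*(-5)))))) = 671/((1/(2*((8*(-5)))))) = 671/(((½)/(-40))) = 671/(((½)*(-1/40))) = 671/(-1/80) = 671*(-80) = -53680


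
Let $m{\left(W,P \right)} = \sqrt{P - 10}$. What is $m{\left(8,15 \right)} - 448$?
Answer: $-448 + \sqrt{5} \approx -445.76$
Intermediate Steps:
$m{\left(W,P \right)} = \sqrt{-10 + P}$
$m{\left(8,15 \right)} - 448 = \sqrt{-10 + 15} - 448 = \sqrt{5} - 448 = -448 + \sqrt{5}$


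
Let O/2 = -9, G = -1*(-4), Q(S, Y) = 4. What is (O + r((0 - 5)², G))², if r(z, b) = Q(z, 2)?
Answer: 196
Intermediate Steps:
G = 4
r(z, b) = 4
O = -18 (O = 2*(-9) = -18)
(O + r((0 - 5)², G))² = (-18 + 4)² = (-14)² = 196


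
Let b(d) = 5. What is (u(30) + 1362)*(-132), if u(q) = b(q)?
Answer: -180444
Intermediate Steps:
u(q) = 5
(u(30) + 1362)*(-132) = (5 + 1362)*(-132) = 1367*(-132) = -180444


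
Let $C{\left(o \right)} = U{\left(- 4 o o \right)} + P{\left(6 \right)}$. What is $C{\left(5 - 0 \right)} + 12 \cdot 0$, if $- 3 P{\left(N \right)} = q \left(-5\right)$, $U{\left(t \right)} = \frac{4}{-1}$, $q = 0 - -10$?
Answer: $\frac{38}{3} \approx 12.667$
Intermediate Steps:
$q = 10$ ($q = 0 + 10 = 10$)
$U{\left(t \right)} = -4$ ($U{\left(t \right)} = 4 \left(-1\right) = -4$)
$P{\left(N \right)} = \frac{50}{3}$ ($P{\left(N \right)} = - \frac{10 \left(-5\right)}{3} = \left(- \frac{1}{3}\right) \left(-50\right) = \frac{50}{3}$)
$C{\left(o \right)} = \frac{38}{3}$ ($C{\left(o \right)} = -4 + \frac{50}{3} = \frac{38}{3}$)
$C{\left(5 - 0 \right)} + 12 \cdot 0 = \frac{38}{3} + 12 \cdot 0 = \frac{38}{3} + 0 = \frac{38}{3}$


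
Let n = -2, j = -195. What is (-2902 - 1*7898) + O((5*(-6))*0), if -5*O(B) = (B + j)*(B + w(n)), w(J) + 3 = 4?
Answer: -10761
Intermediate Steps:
w(J) = 1 (w(J) = -3 + 4 = 1)
O(B) = -(1 + B)*(-195 + B)/5 (O(B) = -(B - 195)*(B + 1)/5 = -(-195 + B)*(1 + B)/5 = -(1 + B)*(-195 + B)/5)
(-2902 - 1*7898) + O((5*(-6))*0) = (-2902 - 1*7898) + (39 - ((5*(-6))*0)²/5 + 194*((5*(-6))*0)/5) = (-2902 - 7898) + (39 - (-30*0)²/5 + 194*(-30*0)/5) = -10800 + (39 - ⅕*0² + (194/5)*0) = -10800 + (39 - ⅕*0 + 0) = -10800 + (39 + 0 + 0) = -10800 + 39 = -10761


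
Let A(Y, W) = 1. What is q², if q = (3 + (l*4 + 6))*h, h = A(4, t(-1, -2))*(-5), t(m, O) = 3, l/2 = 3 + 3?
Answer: 81225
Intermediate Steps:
l = 12 (l = 2*(3 + 3) = 2*6 = 12)
h = -5 (h = 1*(-5) = -5)
q = -285 (q = (3 + (12*4 + 6))*(-5) = (3 + (48 + 6))*(-5) = (3 + 54)*(-5) = 57*(-5) = -285)
q² = (-285)² = 81225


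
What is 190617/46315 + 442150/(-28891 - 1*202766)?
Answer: 639988787/289978215 ≈ 2.2070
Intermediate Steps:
190617/46315 + 442150/(-28891 - 1*202766) = 190617*(1/46315) + 442150/(-28891 - 202766) = 190617/46315 + 442150/(-231657) = 190617/46315 + 442150*(-1/231657) = 190617/46315 - 11950/6261 = 639988787/289978215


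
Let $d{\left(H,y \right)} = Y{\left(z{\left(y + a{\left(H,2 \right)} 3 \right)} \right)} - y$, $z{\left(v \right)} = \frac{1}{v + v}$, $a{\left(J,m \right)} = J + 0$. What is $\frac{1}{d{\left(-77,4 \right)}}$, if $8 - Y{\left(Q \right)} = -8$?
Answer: $\frac{1}{12} \approx 0.083333$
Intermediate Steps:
$a{\left(J,m \right)} = J$
$z{\left(v \right)} = \frac{1}{2 v}$
$Y{\left(Q \right)} = 16$ ($Y{\left(Q \right)} = 8 - -8 = 8 + 8 = 16$)
$d{\left(H,y \right)} = 16 - y$
$\frac{1}{d{\left(-77,4 \right)}} = \frac{1}{16 - 4} = \frac{1}{12}$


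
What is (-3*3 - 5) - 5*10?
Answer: -64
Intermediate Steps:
(-3*3 - 5) - 5*10 = (-9 - 5) - 50 = -14 - 50 = -64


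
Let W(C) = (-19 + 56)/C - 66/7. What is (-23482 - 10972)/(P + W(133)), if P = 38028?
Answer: -4582382/5056507 ≈ -0.90623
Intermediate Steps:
W(C) = -66/7 + 37/C (W(C) = 37/C - 66*⅐ = 37/C - 66/7 = -66/7 + 37/C)
(-23482 - 10972)/(P + W(133)) = (-23482 - 10972)/(38028 + (-66/7 + 37/133)) = -34454/(38028 + (-66/7 + 37*(1/133))) = -34454/(38028 + (-66/7 + 37/133)) = -34454/(38028 - 1217/133) = -34454/5056507/133 = -34454*133/5056507 = -4582382/5056507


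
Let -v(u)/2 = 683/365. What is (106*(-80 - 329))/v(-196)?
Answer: 7912105/683 ≈ 11584.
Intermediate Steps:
v(u) = -1366/365
(106*(-80 - 329))/v(-196) = (106*(-80 - 329))/(-1366/365) = (106*(-409))*(-365/1366) = -43354*(-365/1366) = 7912105/683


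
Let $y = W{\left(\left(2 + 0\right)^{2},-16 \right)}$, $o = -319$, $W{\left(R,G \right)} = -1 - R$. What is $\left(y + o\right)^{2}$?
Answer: $104976$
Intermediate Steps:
$y = -5$ ($y = -1 - \left(2 + 0\right)^{2} = -1 - 2^{2} = -1 - 4 = -5$)
$\left(y + o\right)^{2} = \left(-5 - 319\right)^{2} = \left(-324\right)^{2} = 104976$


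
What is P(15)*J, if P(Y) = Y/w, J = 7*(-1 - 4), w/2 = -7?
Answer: 75/2 ≈ 37.500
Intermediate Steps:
w = -14 (w = 2*(-7) = -14)
J = -35 (J = 7*(-5) = -35)
P(Y) = -Y/14 (P(Y) = Y/(-14) = Y*(-1/14) = -Y/14)
P(15)*J = -1/14*15*(-35) = -15/14*(-35) = 75/2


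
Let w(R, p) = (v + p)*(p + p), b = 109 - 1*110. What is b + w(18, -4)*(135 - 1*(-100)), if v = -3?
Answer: 13159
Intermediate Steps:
b = -1 (b = 109 - 110 = -1)
w(R, p) = 2*p*(-3 + p) (w(R, p) = (-3 + p)*(p + p) = (-3 + p)*(2*p) = 2*p*(-3 + p))
b + w(18, -4)*(135 - 1*(-100)) = -1 + (2*(-4)*(-3 - 4))*(135 - 1*(-100)) = -1 + (2*(-4)*(-7))*(135 + 100) = -1 + 56*235 = -1 + 13160 = 13159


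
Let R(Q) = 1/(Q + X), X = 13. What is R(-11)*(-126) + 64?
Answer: 1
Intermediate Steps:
R(Q) = 1/(13 + Q) (R(Q) = 1/(Q + 13) = 1/(13 + Q))
R(-11)*(-126) + 64 = -126/(13 - 11) + 64 = -126/2 + 64 = (½)*(-126) + 64 = -63 + 64 = 1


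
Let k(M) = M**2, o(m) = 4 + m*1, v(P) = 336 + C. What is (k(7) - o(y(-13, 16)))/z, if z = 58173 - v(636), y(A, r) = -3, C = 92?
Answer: 48/57745 ≈ 0.00083124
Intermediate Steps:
v(P) = 428 (v(P) = 336 + 92 = 428)
o(m) = 4 + m
z = 57745 (z = 58173 - 1*428 = 58173 - 428 = 57745)
(k(7) - o(y(-13, 16)))/z = (7**2 - (4 - 3))/57745 = (49 - 1*1)*(1/57745) = (49 - 1)*(1/57745) = 48*(1/57745) = 48/57745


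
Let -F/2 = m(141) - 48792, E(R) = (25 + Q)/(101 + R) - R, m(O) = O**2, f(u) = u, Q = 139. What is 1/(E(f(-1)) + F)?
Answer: 25/1445616 ≈ 1.7294e-5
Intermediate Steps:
E(R) = -R + 164/(101 + R) (E(R) = (25 + 139)/(101 + R) - R = 164/(101 + R) - R = -R + 164/(101 + R))
F = 57822 (F = -2*(141**2 - 48792) = -2*(19881 - 48792) = -2*(-28911) = 57822)
1/(E(f(-1)) + F) = 1/((164 - 1*(-1)**2 - 101*(-1))/(101 - 1) + 57822) = 1/((164 - 1*1 + 101)/100 + 57822) = 1/((164 - 1 + 101)/100 + 57822) = 1/((1/100)*264 + 57822) = 1/(66/25 + 57822) = 1/(1445616/25) = 25/1445616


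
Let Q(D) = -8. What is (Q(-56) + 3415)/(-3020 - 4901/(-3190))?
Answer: -374770/332031 ≈ -1.1287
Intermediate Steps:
(Q(-56) + 3415)/(-3020 - 4901/(-3190)) = (-8 + 3415)/(-3020 - 4901/(-3190)) = 3407/(-3020 - 4901*(-1/3190)) = 3407/(-3020 + 169/110) = 3407/(-332031/110) = 3407*(-110/332031) = -374770/332031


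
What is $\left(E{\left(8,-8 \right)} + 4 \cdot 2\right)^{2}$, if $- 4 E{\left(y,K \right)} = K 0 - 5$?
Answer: $\frac{1369}{16} \approx 85.563$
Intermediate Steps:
$E{\left(y,K \right)} = \frac{5}{4}$ ($E{\left(y,K \right)} = - \frac{K 0 - 5}{4} = - \frac{0 - 5}{4} = \left(- \frac{1}{4}\right) \left(-5\right) = \frac{5}{4}$)
$\left(E{\left(8,-8 \right)} + 4 \cdot 2\right)^{2} = \left(\frac{5}{4} + 4 \cdot 2\right)^{2} = \left(\frac{5}{4} + 8\right)^{2} = \left(\frac{37}{4}\right)^{2} = \frac{1369}{16}$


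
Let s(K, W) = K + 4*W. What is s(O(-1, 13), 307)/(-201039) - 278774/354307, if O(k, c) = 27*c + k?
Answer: -18867847544/23743174991 ≈ -0.79466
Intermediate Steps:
O(k, c) = k + 27*c
s(O(-1, 13), 307)/(-201039) - 278774/354307 = ((-1 + 27*13) + 4*307)/(-201039) - 278774/354307 = ((-1 + 351) + 1228)*(-1/201039) - 278774*1/354307 = (350 + 1228)*(-1/201039) - 278774/354307 = 1578*(-1/201039) - 278774/354307 = -526/67013 - 278774/354307 = -18867847544/23743174991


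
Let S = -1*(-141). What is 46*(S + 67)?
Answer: 9568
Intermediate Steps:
S = 141
46*(S + 67) = 46*(141 + 67) = 46*208 = 9568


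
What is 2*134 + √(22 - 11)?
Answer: 268 + √11 ≈ 271.32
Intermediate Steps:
2*134 + √(22 - 11) = 268 + √11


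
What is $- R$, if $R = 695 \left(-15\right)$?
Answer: $10425$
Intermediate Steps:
$R = -10425$
$- R = \left(-1\right) \left(-10425\right) = 10425$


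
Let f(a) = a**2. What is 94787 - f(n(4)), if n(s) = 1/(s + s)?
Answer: 6066367/64 ≈ 94787.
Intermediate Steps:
n(s) = 1/(2*s)
94787 - f(n(4)) = 94787 - ((1/2)/4)**2 = 94787 - ((1/2)*(1/4))**2 = 94787 - (1/8)**2 = 94787 - 1*1/64 = 94787 - 1/64 = 6066367/64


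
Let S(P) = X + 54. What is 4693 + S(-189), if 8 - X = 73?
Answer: 4682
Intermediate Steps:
X = -65 (X = 8 - 1*73 = 8 - 73 = -65)
S(P) = -11 (S(P) = -65 + 54 = -11)
4693 + S(-189) = 4693 - 11 = 4682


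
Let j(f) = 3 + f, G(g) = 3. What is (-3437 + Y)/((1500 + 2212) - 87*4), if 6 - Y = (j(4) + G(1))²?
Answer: -3531/3364 ≈ -1.0496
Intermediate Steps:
Y = -94 (Y = 6 - ((3 + 4) + 3)² = 6 - (7 + 3)² = 6 - 1*10² = 6 - 1*100 = 6 - 100 = -94)
(-3437 + Y)/((1500 + 2212) - 87*4) = (-3437 - 94)/((1500 + 2212) - 87*4) = -3531/(3712 - 348) = -3531/3364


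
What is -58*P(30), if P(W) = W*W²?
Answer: -1566000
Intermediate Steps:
P(W) = W³
-58*P(30) = -58*30³ = -58*27000 = -1566000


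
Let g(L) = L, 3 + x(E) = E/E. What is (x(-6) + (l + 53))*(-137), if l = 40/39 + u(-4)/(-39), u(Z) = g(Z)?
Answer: -278521/39 ≈ -7141.6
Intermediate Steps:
x(E) = -2 (x(E) = -3 + E/E = -3 + 1 = -2)
u(Z) = Z
l = 44/39 (l = 40/39 - 4/(-39) = 40*(1/39) - 4*(-1/39) = 40/39 + 4/39 = 44/39 ≈ 1.1282)
(x(-6) + (l + 53))*(-137) = (-2 + (44/39 + 53))*(-137) = (-2 + 2111/39)*(-137) = (2033/39)*(-137) = -278521/39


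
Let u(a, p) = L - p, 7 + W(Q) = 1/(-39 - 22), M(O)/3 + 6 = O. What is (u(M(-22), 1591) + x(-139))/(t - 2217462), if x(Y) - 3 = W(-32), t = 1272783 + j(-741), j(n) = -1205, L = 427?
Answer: 71249/57698924 ≈ 0.0012348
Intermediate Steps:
M(O) = -18 + 3*O
W(Q) = -428/61 (W(Q) = -7 + 1/(-39 - 22) = -7 + 1/(-61) = -7 - 1/61 = -428/61)
t = 1271578 (t = 1272783 - 1205 = 1271578)
x(Y) = -245/61 (x(Y) = 3 - 428/61 = -245/61)
u(a, p) = 427 - p
(u(M(-22), 1591) + x(-139))/(t - 2217462) = ((427 - 1*1591) - 245/61)/(1271578 - 2217462) = ((427 - 1591) - 245/61)/(-945884) = (-1164 - 245/61)*(-1/945884) = -71249/61*(-1/945884) = 71249/57698924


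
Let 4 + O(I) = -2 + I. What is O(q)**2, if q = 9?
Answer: 9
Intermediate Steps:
O(I) = -6 + I (O(I) = -4 + (-2 + I) = -6 + I)
O(q)**2 = (-6 + 9)**2 = 3**2 = 9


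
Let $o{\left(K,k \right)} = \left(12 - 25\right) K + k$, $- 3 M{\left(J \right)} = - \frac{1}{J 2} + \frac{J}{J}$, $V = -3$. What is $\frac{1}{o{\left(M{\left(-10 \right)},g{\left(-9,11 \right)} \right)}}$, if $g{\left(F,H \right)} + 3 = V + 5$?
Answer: $\frac{20}{71} \approx 0.28169$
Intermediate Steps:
$g{\left(F,H \right)} = -1$ ($g{\left(F,H \right)} = -3 + \left(-3 + 5\right) = -3 + 2 = -1$)
$M{\left(J \right)} = - \frac{1}{3} + \frac{1}{6 J}$ ($M{\left(J \right)} = - \frac{- \frac{1}{J 2} + \frac{J}{J}}{3} = - \frac{- \frac{1}{2 J} + 1}{3} = - \frac{1 - \frac{1}{2 J}}{3} = - \frac{1}{3} + \frac{1}{6 J}$)
$o{\left(K,k \right)} = k - 13 K$ ($o{\left(K,k \right)} = - 13 K + k = k - 13 K$)
$\frac{1}{o{\left(M{\left(-10 \right)},g{\left(-9,11 \right)} \right)}} = \frac{1}{-1 - 13 \frac{1 - -20}{6 \left(-10\right)}} = \frac{1}{-1 - 13 \cdot \frac{1}{6} \left(- \frac{1}{10}\right) \left(1 + 20\right)} = \frac{1}{-1 - 13 \cdot \frac{1}{6} \left(- \frac{1}{10}\right) 21} = \frac{1}{-1 - - \frac{91}{20}} = \frac{1}{-1 + \frac{91}{20}} = \frac{1}{\frac{71}{20}} = \frac{20}{71}$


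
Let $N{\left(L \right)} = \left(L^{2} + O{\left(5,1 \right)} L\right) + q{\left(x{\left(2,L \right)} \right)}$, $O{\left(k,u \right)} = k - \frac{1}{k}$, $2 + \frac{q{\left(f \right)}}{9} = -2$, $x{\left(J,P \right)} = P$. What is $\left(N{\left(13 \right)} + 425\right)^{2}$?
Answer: $\frac{9622404}{25} \approx 3.849 \cdot 10^{5}$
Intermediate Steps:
$q{\left(f \right)} = -36$ ($q{\left(f \right)} = -18 + 9 \left(-2\right) = -18 - 18 = -36$)
$N{\left(L \right)} = -36 + L^{2} + \frac{24 L}{5}$ ($N{\left(L \right)} = \left(L^{2} + \left(5 - \frac{1}{5}\right) L\right) - 36 = \left(L^{2} + \frac{24 L}{5}\right) - 36 = -36 + L^{2} + \frac{24 L}{5}$)
$\left(N{\left(13 \right)} + 425\right)^{2} = \left(\left(-36 + 13^{2} + \frac{24}{5} \cdot 13\right) + 425\right)^{2} = \left(\left(-36 + 169 + \frac{312}{5}\right) + 425\right)^{2} = \left(\frac{977}{5} + 425\right)^{2} = \left(\frac{3102}{5}\right)^{2} = \frac{9622404}{25}$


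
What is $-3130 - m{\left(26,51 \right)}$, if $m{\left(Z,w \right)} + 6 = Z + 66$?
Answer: $-3216$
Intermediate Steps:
$m{\left(Z,w \right)} = 60 + Z$ ($m{\left(Z,w \right)} = -6 + \left(Z + 66\right) = -6 + \left(66 + Z\right) = 60 + Z$)
$-3130 - m{\left(26,51 \right)} = -3130 - \left(60 + 26\right) = -3130 - 86 = -3216$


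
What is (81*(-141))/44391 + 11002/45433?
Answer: -10166837/672272101 ≈ -0.015123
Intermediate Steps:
(81*(-141))/44391 + 11002/45433 = -11421*1/44391 + 11002*(1/45433) = -3807/14797 + 11002/45433 = -10166837/672272101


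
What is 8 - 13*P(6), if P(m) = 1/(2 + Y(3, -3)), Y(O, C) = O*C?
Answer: 69/7 ≈ 9.8571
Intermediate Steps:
Y(O, C) = C*O
P(m) = -⅐ (P(m) = 1/(2 - 3*3) = 1/(2 - 9) = 1/(-7) = -⅐)
8 - 13*P(6) = 8 - 13*(-⅐) = 8 + 13/7 = 69/7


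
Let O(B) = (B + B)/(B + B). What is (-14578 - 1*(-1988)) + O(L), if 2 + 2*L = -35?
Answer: -12589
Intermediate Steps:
L = -37/2 (L = -1 + (½)*(-35) = -1 - 35/2 = -37/2 ≈ -18.500)
O(B) = 1 (O(B) = (2*B)/((2*B)) = (2*B)*(1/(2*B)) = 1)
(-14578 - 1*(-1988)) + O(L) = (-14578 - 1*(-1988)) + 1 = (-14578 + 1988) + 1 = -12590 + 1 = -12589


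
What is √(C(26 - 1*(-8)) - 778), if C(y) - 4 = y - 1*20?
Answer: 2*I*√190 ≈ 27.568*I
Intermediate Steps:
C(y) = -16 + y (C(y) = 4 + (y - 1*20) = 4 + (y - 20) = 4 + (-20 + y) = -16 + y)
√(C(26 - 1*(-8)) - 778) = √((-16 + (26 - 1*(-8))) - 778) = √((-16 + (26 + 8)) - 778) = √((-16 + 34) - 778) = √(18 - 778) = √(-760) = 2*I*√190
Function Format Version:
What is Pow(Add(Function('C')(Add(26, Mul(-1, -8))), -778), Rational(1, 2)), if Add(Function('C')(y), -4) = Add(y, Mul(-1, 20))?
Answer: Mul(2, I, Pow(190, Rational(1, 2))) ≈ Mul(27.568, I)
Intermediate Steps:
Function('C')(y) = Add(-16, y) (Function('C')(y) = Add(4, Add(y, Mul(-1, 20))) = Add(4, Add(y, -20)) = Add(4, Add(-20, y)) = Add(-16, y))
Pow(Add(Function('C')(Add(26, Mul(-1, -8))), -778), Rational(1, 2)) = Pow(Add(Add(-16, Add(26, Mul(-1, -8))), -778), Rational(1, 2)) = Pow(Add(Add(-16, Add(26, 8)), -778), Rational(1, 2)) = Pow(Add(Add(-16, 34), -778), Rational(1, 2)) = Pow(Add(18, -778), Rational(1, 2)) = Pow(-760, Rational(1, 2)) = Mul(2, I, Pow(190, Rational(1, 2)))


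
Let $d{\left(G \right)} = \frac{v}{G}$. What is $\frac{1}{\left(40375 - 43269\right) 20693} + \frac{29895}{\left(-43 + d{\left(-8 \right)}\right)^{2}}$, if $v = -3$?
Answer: $\frac{114577809681479}{6963550709302} \approx 16.454$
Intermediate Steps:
$d{\left(G \right)} = - \frac{3}{G}$
$\frac{1}{\left(40375 - 43269\right) 20693} + \frac{29895}{\left(-43 + d{\left(-8 \right)}\right)^{2}} = \frac{1}{\left(40375 - 43269\right) 20693} + \frac{29895}{\left(-43 - \frac{3}{-8}\right)^{2}} = \frac{1}{-2894} \cdot \frac{1}{20693} + \frac{29895}{\left(-43 - - \frac{3}{8}\right)^{2}} = \left(- \frac{1}{2894}\right) \frac{1}{20693} + \frac{29895}{\left(-43 + \frac{3}{8}\right)^{2}} = - \frac{1}{59885542} + \frac{29895}{\left(- \frac{341}{8}\right)^{2}} = - \frac{1}{59885542} + \frac{29895}{\frac{116281}{64}} = - \frac{1}{59885542} + 29895 \cdot \frac{64}{116281} = - \frac{1}{59885542} + \frac{1913280}{116281} = \frac{114577809681479}{6963550709302}$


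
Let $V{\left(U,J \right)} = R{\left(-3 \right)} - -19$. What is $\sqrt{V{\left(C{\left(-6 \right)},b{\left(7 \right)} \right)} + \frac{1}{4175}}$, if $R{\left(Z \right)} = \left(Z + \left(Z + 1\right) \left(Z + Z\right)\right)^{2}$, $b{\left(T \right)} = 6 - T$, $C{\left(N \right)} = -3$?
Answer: $\frac{141 \sqrt{3507}}{835} \approx 10.0$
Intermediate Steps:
$R{\left(Z \right)} = \left(Z + 2 Z \left(1 + Z\right)\right)^{2}$ ($R{\left(Z \right)} = \left(Z + \left(1 + Z\right) 2 Z\right)^{2} = \left(Z + 2 Z \left(1 + Z\right)\right)^{2}$)
$V{\left(U,J \right)} = 100$ ($V{\left(U,J \right)} = \left(-3\right)^{2} \left(3 + 2 \left(-3\right)\right)^{2} - -19 = 9 \left(3 - 6\right)^{2} + 19 = 9 \left(-3\right)^{2} + 19 = 9 \cdot 9 + 19 = 81 + 19 = 100$)
$\sqrt{V{\left(C{\left(-6 \right)},b{\left(7 \right)} \right)} + \frac{1}{4175}} = \sqrt{100 + \frac{1}{4175}} = \sqrt{\frac{417501}{4175}} = \frac{141 \sqrt{3507}}{835}$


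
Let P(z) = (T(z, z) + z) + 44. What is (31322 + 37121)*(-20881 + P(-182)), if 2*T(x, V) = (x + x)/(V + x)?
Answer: -2877138391/2 ≈ -1.4386e+9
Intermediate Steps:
T(x, V) = x/(V + x) (T(x, V) = ((x + x)/(V + x))/2 = ((2*x)/(V + x))/2 = (2*x/(V + x))/2 = x/(V + x))
P(z) = 89/2 + z (P(z) = (z/(z + z) + z) + 44 = (z/((2*z)) + z) + 44 = (z*(1/(2*z)) + z) + 44 = (½ + z) + 44 = 89/2 + z)
(31322 + 37121)*(-20881 + P(-182)) = (31322 + 37121)*(-20881 + (89/2 - 182)) = 68443*(-20881 - 275/2) = 68443*(-42037/2) = -2877138391/2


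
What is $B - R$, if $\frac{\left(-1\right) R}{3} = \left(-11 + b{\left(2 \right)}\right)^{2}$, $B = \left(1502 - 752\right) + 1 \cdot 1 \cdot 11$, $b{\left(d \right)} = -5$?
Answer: $1529$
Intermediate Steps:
$B = 761$ ($B = 750 + 1 \cdot 11 = 750 + 11 = 761$)
$R = -768$ ($R = - 3 \left(-11 - 5\right)^{2} = - 3 \left(-16\right)^{2} = \left(-3\right) 256 = -768$)
$B - R = 761 - -768 = 761 + 768 = 1529$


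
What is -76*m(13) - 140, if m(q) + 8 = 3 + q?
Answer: -748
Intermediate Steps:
m(q) = -5 + q (m(q) = -8 + (3 + q) = -5 + q)
-76*m(13) - 140 = -76*(-5 + 13) - 140 = -76*8 - 140 = -608 - 140 = -748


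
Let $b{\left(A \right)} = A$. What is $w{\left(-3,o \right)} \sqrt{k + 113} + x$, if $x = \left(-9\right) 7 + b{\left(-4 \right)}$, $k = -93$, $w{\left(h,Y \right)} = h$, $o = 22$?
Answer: $-67 - 6 \sqrt{5} \approx -80.416$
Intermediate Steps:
$x = -67$ ($x = \left(-9\right) 7 - 4 = -63 - 4 = -67$)
$w{\left(-3,o \right)} \sqrt{k + 113} + x = - 3 \sqrt{-93 + 113} - 67 = - 3 \sqrt{20} - 67 = - 3 \cdot 2 \sqrt{5} - 67 = - 6 \sqrt{5} - 67 = -67 - 6 \sqrt{5}$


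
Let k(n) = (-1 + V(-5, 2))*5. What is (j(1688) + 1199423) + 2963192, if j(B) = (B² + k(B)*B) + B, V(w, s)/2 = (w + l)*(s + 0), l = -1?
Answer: 6802647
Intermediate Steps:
V(w, s) = 2*s*(-1 + w) (V(w, s) = 2*((w - 1)*(s + 0)) = 2*((-1 + w)*s) = 2*(s*(-1 + w)) = 2*s*(-1 + w))
k(n) = -125 (k(n) = (-1 + 2*2*(-1 - 5))*5 = (-1 + 2*2*(-6))*5 = (-1 - 24)*5 = -25*5 = -125)
j(B) = B² - 124*B (j(B) = (B² - 125*B) + B = B² - 124*B)
(j(1688) + 1199423) + 2963192 = (1688*(-124 + 1688) + 1199423) + 2963192 = (1688*1564 + 1199423) + 2963192 = (2640032 + 1199423) + 2963192 = 3839455 + 2963192 = 6802647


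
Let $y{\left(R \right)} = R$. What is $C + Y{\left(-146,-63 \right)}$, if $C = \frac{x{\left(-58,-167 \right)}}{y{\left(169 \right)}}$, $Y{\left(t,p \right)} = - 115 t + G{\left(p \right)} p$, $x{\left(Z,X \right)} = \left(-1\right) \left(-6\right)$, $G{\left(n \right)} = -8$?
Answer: $\frac{2922692}{169} \approx 17294.0$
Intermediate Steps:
$x{\left(Z,X \right)} = 6$
$Y{\left(t,p \right)} = - 115 t - 8 p$
$C = \frac{6}{169} \approx 0.035503$
$C + Y{\left(-146,-63 \right)} = \frac{6}{169} - -17294 = \frac{6}{169} + \left(16790 + 504\right) = \frac{6}{169} + 17294 = \frac{2922692}{169}$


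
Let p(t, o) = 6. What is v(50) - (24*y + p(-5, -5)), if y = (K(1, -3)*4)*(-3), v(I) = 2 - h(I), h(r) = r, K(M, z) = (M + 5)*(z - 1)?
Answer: -6966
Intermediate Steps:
K(M, z) = (-1 + z)*(5 + M) (K(M, z) = (5 + M)*(-1 + z) = (-1 + z)*(5 + M))
v(I) = 2 - I
y = 288 (y = ((-5 - 1*1 + 5*(-3) + 1*(-3))*4)*(-3) = ((-5 - 1 - 15 - 3)*4)*(-3) = -24*4*(-3) = -96*(-3) = 288)
v(50) - (24*y + p(-5, -5)) = (2 - 1*50) - (24*288 + 6) = (2 - 50) - (6912 + 6) = -48 - 1*6918 = -48 - 6918 = -6966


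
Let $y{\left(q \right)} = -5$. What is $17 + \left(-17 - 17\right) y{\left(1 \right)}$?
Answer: $187$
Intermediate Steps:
$17 + \left(-17 - 17\right) y{\left(1 \right)} = 17 + \left(-17 - 17\right) \left(-5\right) = 17 - -170 = 17 + 170 = 187$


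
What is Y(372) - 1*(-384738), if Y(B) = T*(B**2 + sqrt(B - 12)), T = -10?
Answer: -999102 - 60*sqrt(10) ≈ -9.9929e+5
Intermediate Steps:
Y(B) = -10*B**2 - 10*sqrt(-12 + B) (Y(B) = -10*(B**2 + sqrt(B - 12)) = -10*(B**2 + sqrt(-12 + B)) = -10*B**2 - 10*sqrt(-12 + B))
Y(372) - 1*(-384738) = (-10*372**2 - 10*sqrt(-12 + 372)) - 1*(-384738) = (-10*138384 - 60*sqrt(10)) + 384738 = (-1383840 - 60*sqrt(10)) + 384738 = -999102 - 60*sqrt(10)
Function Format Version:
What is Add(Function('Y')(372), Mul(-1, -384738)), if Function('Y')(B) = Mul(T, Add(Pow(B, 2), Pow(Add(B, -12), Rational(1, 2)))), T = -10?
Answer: Add(-999102, Mul(-60, Pow(10, Rational(1, 2)))) ≈ -9.9929e+5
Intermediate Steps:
Function('Y')(B) = Add(Mul(-10, Pow(B, 2)), Mul(-10, Pow(Add(-12, B), Rational(1, 2)))) (Function('Y')(B) = Mul(-10, Add(Pow(B, 2), Pow(Add(B, -12), Rational(1, 2)))) = Mul(-10, Add(Pow(B, 2), Pow(Add(-12, B), Rational(1, 2)))) = Add(Mul(-10, Pow(B, 2)), Mul(-10, Pow(Add(-12, B), Rational(1, 2)))))
Add(Function('Y')(372), Mul(-1, -384738)) = Add(Add(Mul(-10, Pow(372, 2)), Mul(-10, Pow(Add(-12, 372), Rational(1, 2)))), Mul(-1, -384738)) = Add(Add(Mul(-10, 138384), Mul(-10, Pow(360, Rational(1, 2)))), 384738) = Add(Add(-1383840, Mul(-10, Mul(6, Pow(10, Rational(1, 2))))), 384738) = Add(Add(-1383840, Mul(-60, Pow(10, Rational(1, 2)))), 384738) = Add(-999102, Mul(-60, Pow(10, Rational(1, 2))))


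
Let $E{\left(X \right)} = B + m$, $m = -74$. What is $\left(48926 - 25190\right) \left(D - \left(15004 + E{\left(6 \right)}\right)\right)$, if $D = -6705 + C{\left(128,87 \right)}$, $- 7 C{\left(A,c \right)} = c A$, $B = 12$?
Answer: $- \frac{3861016440}{7} \approx -5.5157 \cdot 10^{8}$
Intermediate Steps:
$C{\left(A,c \right)} = - \frac{A c}{7}$ ($C{\left(A,c \right)} = - \frac{c A}{7} = - \frac{A c}{7}$)
$E{\left(X \right)} = -62$ ($E{\left(X \right)} = 12 - 74 = -62$)
$D = - \frac{58071}{7}$ ($D = -6705 - \frac{128}{7} \cdot 87 = -6705 - \frac{11136}{7} = - \frac{58071}{7} \approx -8295.9$)
$\left(48926 - 25190\right) \left(D - \left(15004 + E{\left(6 \right)}\right)\right) = \left(48926 - 25190\right) \left(- \frac{58071}{7} - 14942\right) = 23736 \left(- \frac{58071}{7} + \left(-15004 + 62\right)\right) = 23736 \left(- \frac{58071}{7} - 14942\right) = 23736 \left(- \frac{162665}{7}\right) = - \frac{3861016440}{7}$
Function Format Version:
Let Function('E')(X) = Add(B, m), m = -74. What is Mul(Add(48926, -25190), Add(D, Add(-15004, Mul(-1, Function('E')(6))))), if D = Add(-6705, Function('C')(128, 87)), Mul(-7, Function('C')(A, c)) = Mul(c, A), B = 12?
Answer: Rational(-3861016440, 7) ≈ -5.5157e+8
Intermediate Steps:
Function('C')(A, c) = Mul(Rational(-1, 7), A, c) (Function('C')(A, c) = Mul(Rational(-1, 7), Mul(c, A)) = Mul(Rational(-1, 7), Mul(A, c)) = Mul(Rational(-1, 7), A, c))
Function('E')(X) = -62 (Function('E')(X) = Add(12, -74) = -62)
D = Rational(-58071, 7) (D = Add(-6705, Mul(Rational(-1, 7), 128, 87)) = Add(-6705, Rational(-11136, 7)) = Rational(-58071, 7) ≈ -8295.9)
Mul(Add(48926, -25190), Add(D, Add(-15004, Mul(-1, Function('E')(6))))) = Mul(Add(48926, -25190), Add(Rational(-58071, 7), Add(-15004, Mul(-1, -62)))) = Mul(23736, Add(Rational(-58071, 7), Add(-15004, 62))) = Mul(23736, Add(Rational(-58071, 7), -14942)) = Mul(23736, Rational(-162665, 7)) = Rational(-3861016440, 7)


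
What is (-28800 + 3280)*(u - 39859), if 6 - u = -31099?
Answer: 223402080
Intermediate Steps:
u = 31105 (u = 6 - 1*(-31099) = 6 + 31099 = 31105)
(-28800 + 3280)*(u - 39859) = (-28800 + 3280)*(31105 - 39859) = -25520*(-8754) = 223402080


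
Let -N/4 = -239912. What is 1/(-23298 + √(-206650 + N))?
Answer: -11649/271021903 - √752998/542043806 ≈ -4.4583e-5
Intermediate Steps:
N = 959648 (N = -4*(-239912) = 959648)
1/(-23298 + √(-206650 + N)) = 1/(-23298 + √(-206650 + 959648)) = 1/(-23298 + √752998)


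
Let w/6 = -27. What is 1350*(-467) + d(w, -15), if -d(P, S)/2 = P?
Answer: -630126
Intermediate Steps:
w = -162 (w = 6*(-27) = -162)
d(P, S) = -2*P
1350*(-467) + d(w, -15) = 1350*(-467) - 2*(-162) = -630450 + 324 = -630126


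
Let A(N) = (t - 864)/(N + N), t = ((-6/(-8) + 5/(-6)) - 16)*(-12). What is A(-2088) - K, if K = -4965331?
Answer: 20735222927/4176 ≈ 4.9653e+6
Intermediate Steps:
t = 193 (t = ((-6*(-⅛) + 5*(-⅙)) - 16)*(-12) = ((¾ - ⅚) - 16)*(-12) = (-1/12 - 16)*(-12) = -193/12*(-12) = 193)
A(N) = -671/(2*N) (A(N) = (193 - 864)/(N + N) = -671*1/(2*N) = -671/(2*N))
A(-2088) - K = -671/2/(-2088) - 1*(-4965331) = -671/2*(-1/2088) + 4965331 = 671/4176 + 4965331 = 20735222927/4176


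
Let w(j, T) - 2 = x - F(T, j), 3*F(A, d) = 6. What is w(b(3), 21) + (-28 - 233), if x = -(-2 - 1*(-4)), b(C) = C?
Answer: -263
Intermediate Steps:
F(A, d) = 2 (F(A, d) = (⅓)*6 = 2)
x = -2 (x = -(-2 + 4) = -1*2 = -2)
w(j, T) = -2 (w(j, T) = 2 + (-2 - 1*2) = 2 + (-2 - 2) = 2 - 4 = -2)
w(b(3), 21) + (-28 - 233) = -2 + (-28 - 233) = -2 - 261 = -263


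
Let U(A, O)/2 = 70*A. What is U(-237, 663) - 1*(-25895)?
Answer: -7285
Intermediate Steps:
U(A, O) = 140*A (U(A, O) = 2*(70*A) = 140*A)
U(-237, 663) - 1*(-25895) = 140*(-237) - 1*(-25895) = -33180 + 25895 = -7285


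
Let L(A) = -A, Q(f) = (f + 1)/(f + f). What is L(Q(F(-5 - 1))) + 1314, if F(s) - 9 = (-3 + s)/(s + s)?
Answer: 102449/78 ≈ 1313.4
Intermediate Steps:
F(s) = 9 + (-3 + s)/(2*s) (F(s) = 9 + (-3 + s)/(s + s) = 9 + (-3 + s)/((2*s)) = 9 + (-3 + s)*(1/(2*s)) = 9 + (-3 + s)/(2*s))
Q(f) = (1 + f)/(2*f) (Q(f) = (1 + f)/((2*f)) = (1 + f)*(1/(2*f)) = (1 + f)/(2*f))
L(Q(F(-5 - 1))) + 1314 = -(1 + (-3 + 19*(-5 - 1))/(2*(-5 - 1)))/(2*((-3 + 19*(-5 - 1))/(2*(-5 - 1)))) + 1314 = -(1 + (½)*(-3 + 19*(-6))/(-6))/(2*((½)*(-3 + 19*(-6))/(-6))) + 1314 = -(1 + (½)*(-⅙)*(-3 - 114))/(2*((½)*(-⅙)*(-3 - 114))) + 1314 = -(1 + (½)*(-⅙)*(-117))/(2*((½)*(-⅙)*(-117))) + 1314 = -(1 + 39/4)/(2*39/4) + 1314 = -4*43/(2*39*4) + 1314 = -1*43/78 + 1314 = -43/78 + 1314 = 102449/78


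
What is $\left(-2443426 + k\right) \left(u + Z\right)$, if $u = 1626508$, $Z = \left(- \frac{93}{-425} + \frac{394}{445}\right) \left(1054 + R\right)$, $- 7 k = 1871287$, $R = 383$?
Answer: $- \frac{1168547999936096051}{264775} \approx -4.4134 \cdot 10^{12}$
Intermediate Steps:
$k = - \frac{1871287}{7}$ ($k = \left(- \frac{1}{7}\right) 1871287 = - \frac{1871287}{7} \approx -2.6733 \cdot 10^{5}$)
$Z = \frac{60019179}{37825}$ ($Z = \left(- \frac{93}{-425} + \frac{394}{445}\right) \left(1054 + 383\right) = \left(\left(-93\right) \left(- \frac{1}{425}\right) + 394 \cdot \frac{1}{445}\right) 1437 = \left(\frac{93}{425} + \frac{394}{445}\right) 1437 = \frac{41767}{37825} \cdot 1437 = \frac{60019179}{37825} \approx 1586.8$)
$\left(-2443426 + k\right) \left(u + Z\right) = \left(-2443426 - \frac{1871287}{7}\right) \left(1626508 + \frac{60019179}{37825}\right) = \left(- \frac{18975269}{7}\right) \frac{61582684279}{37825} = - \frac{1168547999936096051}{264775}$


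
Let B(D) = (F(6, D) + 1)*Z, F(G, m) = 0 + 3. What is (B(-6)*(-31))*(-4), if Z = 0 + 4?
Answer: 1984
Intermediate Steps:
F(G, m) = 3
Z = 4
B(D) = 16 (B(D) = (3 + 1)*4 = 4*4 = 16)
(B(-6)*(-31))*(-4) = (16*(-31))*(-4) = -496*(-4) = 1984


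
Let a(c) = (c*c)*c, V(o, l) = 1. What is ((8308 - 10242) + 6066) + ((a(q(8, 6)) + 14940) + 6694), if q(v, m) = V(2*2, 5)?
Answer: 25767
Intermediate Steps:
q(v, m) = 1
a(c) = c³ (a(c) = c²*c = c³)
((8308 - 10242) + 6066) + ((a(q(8, 6)) + 14940) + 6694) = ((8308 - 10242) + 6066) + ((1³ + 14940) + 6694) = (-1934 + 6066) + ((1 + 14940) + 6694) = 4132 + (14941 + 6694) = 4132 + 21635 = 25767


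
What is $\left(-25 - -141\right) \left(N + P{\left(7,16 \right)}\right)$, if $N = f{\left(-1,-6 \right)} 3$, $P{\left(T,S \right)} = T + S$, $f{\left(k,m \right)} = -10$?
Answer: $-812$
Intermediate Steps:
$P{\left(T,S \right)} = S + T$
$N = -30$ ($N = \left(-10\right) 3 = -30$)
$\left(-25 - -141\right) \left(N + P{\left(7,16 \right)}\right) = \left(-25 - -141\right) \left(-30 + \left(16 + 7\right)\right) = \left(-25 + 141\right) \left(-30 + 23\right) = 116 \left(-7\right) = -812$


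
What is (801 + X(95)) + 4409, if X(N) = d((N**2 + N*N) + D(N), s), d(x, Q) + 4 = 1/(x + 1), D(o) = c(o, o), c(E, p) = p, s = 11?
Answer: 94468077/18146 ≈ 5206.0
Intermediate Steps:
D(o) = o
d(x, Q) = -4 + 1/(1 + x) (d(x, Q) = -4 + 1/(x + 1) = -4 + 1/(1 + x))
X(N) = (-3 - 8*N**2 - 4*N)/(1 + N + 2*N**2) (X(N) = (-3 - 4*((N**2 + N*N) + N))/(1 + ((N**2 + N*N) + N)) = (-3 - 4*((N**2 + N**2) + N))/(1 + ((N**2 + N**2) + N)) = (-3 - 4*(2*N**2 + N))/(1 + (2*N**2 + N)) = (-3 - 4*(N + 2*N**2))/(1 + (N + 2*N**2)) = (-3 + (-8*N**2 - 4*N))/(1 + N + 2*N**2) = (-3 - 8*N**2 - 4*N)/(1 + N + 2*N**2))
(801 + X(95)) + 4409 = (801 + (-3 - 8*95**2 - 4*95)/(1 + 95 + 2*95**2)) + 4409 = (801 + (-3 - 8*9025 - 380)/(1 + 95 + 2*9025)) + 4409 = (801 + (-3 - 72200 - 380)/(1 + 95 + 18050)) + 4409 = (801 - 72583/18146) + 4409 = 14462363/18146 + 4409 = 94468077/18146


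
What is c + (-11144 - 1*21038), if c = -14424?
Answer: -46606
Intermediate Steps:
c + (-11144 - 1*21038) = -14424 + (-11144 - 1*21038) = -14424 + (-11144 - 21038) = -14424 - 32182 = -46606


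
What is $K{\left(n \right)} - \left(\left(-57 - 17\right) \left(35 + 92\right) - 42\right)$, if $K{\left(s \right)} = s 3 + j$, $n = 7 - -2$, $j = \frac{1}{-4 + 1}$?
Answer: $\frac{28400}{3} \approx 9466.7$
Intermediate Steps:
$j = - \frac{1}{3}$ ($j = \frac{1}{-3} = - \frac{1}{3} \approx -0.33333$)
$n = 9$ ($n = 7 + 2 = 9$)
$K{\left(s \right)} = - \frac{1}{3} + 3 s$ ($K{\left(s \right)} = s 3 - \frac{1}{3} = 3 s - \frac{1}{3} = - \frac{1}{3} + 3 s$)
$K{\left(n \right)} - \left(\left(-57 - 17\right) \left(35 + 92\right) - 42\right) = \left(- \frac{1}{3} + 3 \cdot 9\right) - \left(\left(-57 - 17\right) \left(35 + 92\right) - 42\right) = \left(- \frac{1}{3} + 27\right) - \left(\left(-74\right) 127 - 42\right) = \frac{80}{3} - \left(-9398 - 42\right) = \frac{80}{3} - -9440 = \frac{80}{3} + 9440 = \frac{28400}{3}$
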